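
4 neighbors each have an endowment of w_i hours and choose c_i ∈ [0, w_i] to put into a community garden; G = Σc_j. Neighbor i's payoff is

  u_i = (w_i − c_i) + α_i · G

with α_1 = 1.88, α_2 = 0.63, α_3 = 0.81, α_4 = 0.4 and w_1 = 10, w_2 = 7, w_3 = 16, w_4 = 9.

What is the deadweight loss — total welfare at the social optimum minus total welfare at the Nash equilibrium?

87.04

∂u_i/∂c_i = α_i − 1, so neighbor i contributes w_i if α_i > 1, else 0.
α_i > 1 for i ∈ {1}; NE contributions (10, 0, 0, 0), G = 10.
W^NE = Σw_i − G^NE + (Σα_i)·G^NE = 42 + 2.72·10 = 69.2.
Planner: ∂(Σu_j)/∂c_i = Σα_j − 1 = 2.72 > 0, so everyone contributes w_i; G^SO = 42, W^SO = 42 + 2.72·42 = 156.24.
Deadweight loss = 87.04.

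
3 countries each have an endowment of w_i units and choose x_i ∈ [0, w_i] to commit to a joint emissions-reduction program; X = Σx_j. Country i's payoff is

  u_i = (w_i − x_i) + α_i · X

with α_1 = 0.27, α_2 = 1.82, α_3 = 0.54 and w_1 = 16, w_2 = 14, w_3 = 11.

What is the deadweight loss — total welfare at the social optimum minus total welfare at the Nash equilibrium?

44.01

∂u_i/∂x_i = α_i − 1, so country i contributes w_i if α_i > 1, else 0.
α_i > 1 for i ∈ {2}; NE contributions (0, 14, 0), X = 14.
W^NE = Σw_i − X^NE + (Σα_i)·X^NE = 41 + 1.63·14 = 63.82.
Planner: ∂(Σu_j)/∂x_i = Σα_j − 1 = 1.63 > 0, so everyone contributes w_i; X^SO = 41, W^SO = 41 + 1.63·41 = 107.83.
Deadweight loss = 44.01.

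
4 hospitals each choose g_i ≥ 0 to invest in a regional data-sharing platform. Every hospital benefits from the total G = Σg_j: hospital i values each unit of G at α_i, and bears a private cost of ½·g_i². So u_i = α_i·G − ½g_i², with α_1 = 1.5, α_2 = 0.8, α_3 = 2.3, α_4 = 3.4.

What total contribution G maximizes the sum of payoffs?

Planner FOC: ∂(Σu_j)/∂g_i = (Σα_j) − g_i = 0, so g_i^SO = Σα_j = 8 for every i; G^SO = 32.

32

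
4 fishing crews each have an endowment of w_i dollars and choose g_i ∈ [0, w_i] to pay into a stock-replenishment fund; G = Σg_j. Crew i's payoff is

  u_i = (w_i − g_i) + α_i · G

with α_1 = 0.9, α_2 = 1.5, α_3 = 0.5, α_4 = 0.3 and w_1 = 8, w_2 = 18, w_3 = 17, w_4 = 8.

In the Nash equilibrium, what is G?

18

∂u_i/∂g_i = α_i − 1, so crew i contributes w_i if α_i > 1, else 0.
α_i > 1 for i ∈ {2}; NE contributions (0, 18, 0, 0), G = 18.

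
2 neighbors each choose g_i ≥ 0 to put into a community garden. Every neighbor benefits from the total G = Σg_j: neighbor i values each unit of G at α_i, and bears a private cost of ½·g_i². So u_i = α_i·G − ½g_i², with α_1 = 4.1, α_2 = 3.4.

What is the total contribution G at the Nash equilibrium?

Neighbor i's FOC: ∂u_i/∂g_i = α_i − g_i = 0, so g_i* = α_i.
NE contributions = (4.1, 3.4); G = 7.5.

7.5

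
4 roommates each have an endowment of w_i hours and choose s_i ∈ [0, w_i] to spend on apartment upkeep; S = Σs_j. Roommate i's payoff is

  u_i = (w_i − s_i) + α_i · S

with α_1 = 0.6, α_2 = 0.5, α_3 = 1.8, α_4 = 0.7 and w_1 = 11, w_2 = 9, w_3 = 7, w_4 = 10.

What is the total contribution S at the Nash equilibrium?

∂u_i/∂s_i = α_i − 1, so roommate i contributes w_i if α_i > 1, else 0.
α_i > 1 for i ∈ {3}; NE contributions (0, 0, 7, 0), S = 7.

7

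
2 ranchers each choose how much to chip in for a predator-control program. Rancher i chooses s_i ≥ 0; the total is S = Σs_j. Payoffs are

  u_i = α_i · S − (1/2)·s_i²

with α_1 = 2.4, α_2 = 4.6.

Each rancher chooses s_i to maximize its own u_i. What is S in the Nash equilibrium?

7

Rancher i's FOC: ∂u_i/∂s_i = α_i − s_i = 0, so s_i* = α_i.
NE contributions = (2.4, 4.6); S = 7.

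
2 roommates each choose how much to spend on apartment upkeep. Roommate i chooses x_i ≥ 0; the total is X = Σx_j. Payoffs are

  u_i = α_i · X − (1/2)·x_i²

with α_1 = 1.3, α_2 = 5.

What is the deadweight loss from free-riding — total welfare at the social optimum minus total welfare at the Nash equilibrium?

13.345

Roommate i's FOC: ∂u_i/∂x_i = α_i − x_i = 0, so x_i* = α_i.
NE contributions = (1.3, 5); X = 6.3.
W^NE = (Σα)·X − ½Σα_i² = 6.3² − ½·26.69 = 26.345.
Planner sets x_i = Σα_j = 6.3 for every i, so X^SO = 2·6.3 = 12.6.
W^SO = (Σα)·X^SO − ½·2·(Σα)² = (2/2)·6.3² = 39.69.
Deadweight loss = W^SO − W^NE = 13.345.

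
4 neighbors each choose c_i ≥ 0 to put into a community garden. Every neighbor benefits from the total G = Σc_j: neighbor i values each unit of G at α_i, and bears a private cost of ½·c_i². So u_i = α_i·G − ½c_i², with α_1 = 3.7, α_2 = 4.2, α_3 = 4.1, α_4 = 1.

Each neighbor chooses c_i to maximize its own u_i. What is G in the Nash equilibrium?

13

Neighbor i's FOC: ∂u_i/∂c_i = α_i − c_i = 0, so c_i* = α_i.
NE contributions = (3.7, 4.2, 4.1, 1); G = 13.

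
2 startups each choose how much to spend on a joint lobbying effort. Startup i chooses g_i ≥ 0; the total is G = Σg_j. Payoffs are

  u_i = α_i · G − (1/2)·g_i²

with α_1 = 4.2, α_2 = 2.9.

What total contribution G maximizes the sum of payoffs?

14.2

Planner FOC: ∂(Σu_j)/∂g_i = (Σα_j) − g_i = 0, so g_i^SO = Σα_j = 7.1 for every i; G^SO = 14.2.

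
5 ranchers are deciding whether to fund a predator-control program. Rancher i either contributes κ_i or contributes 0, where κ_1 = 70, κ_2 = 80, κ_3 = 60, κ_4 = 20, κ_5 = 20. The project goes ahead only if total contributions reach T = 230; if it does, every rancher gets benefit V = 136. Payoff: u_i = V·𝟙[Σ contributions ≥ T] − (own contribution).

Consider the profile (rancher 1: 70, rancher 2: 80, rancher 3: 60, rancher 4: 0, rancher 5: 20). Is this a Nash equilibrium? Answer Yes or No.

Total = 230 ≥ 230: provided.
Rancher 1 (pledges 70, payoff 66): dropping to 0 → total 160, payoff 0. No gain.
Rancher 2 (pledges 80, payoff 56): dropping to 0 → total 150, payoff 0. No gain.
Rancher 3 (pledges 60, payoff 76): dropping to 0 → total 170, payoff 0. No gain.
Rancher 4 (pledges 0, payoff 136): pledging 20 → total 250, payoff 116. No gain.
Rancher 5 (pledges 20, payoff 116): dropping to 0 → total 210, payoff 0. No gain.

Yes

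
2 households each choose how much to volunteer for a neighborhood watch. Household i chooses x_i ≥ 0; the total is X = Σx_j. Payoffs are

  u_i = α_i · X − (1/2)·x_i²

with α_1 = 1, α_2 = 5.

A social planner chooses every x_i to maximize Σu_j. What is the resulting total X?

12

Planner FOC: ∂(Σu_j)/∂x_i = (Σα_j) − x_i = 0, so x_i^SO = Σα_j = 6 for every i; X^SO = 12.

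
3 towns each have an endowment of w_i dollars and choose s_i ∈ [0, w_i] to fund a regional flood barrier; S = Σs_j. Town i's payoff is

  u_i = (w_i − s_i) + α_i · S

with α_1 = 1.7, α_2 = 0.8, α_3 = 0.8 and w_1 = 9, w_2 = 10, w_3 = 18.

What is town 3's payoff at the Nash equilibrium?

∂u_i/∂s_i = α_i − 1, so town i contributes w_i if α_i > 1, else 0.
α_i > 1 for i ∈ {1}; NE contributions (9, 0, 0), S = 9.
u_3 = (18 − 0) + 0.8·9 = 25.2.

25.2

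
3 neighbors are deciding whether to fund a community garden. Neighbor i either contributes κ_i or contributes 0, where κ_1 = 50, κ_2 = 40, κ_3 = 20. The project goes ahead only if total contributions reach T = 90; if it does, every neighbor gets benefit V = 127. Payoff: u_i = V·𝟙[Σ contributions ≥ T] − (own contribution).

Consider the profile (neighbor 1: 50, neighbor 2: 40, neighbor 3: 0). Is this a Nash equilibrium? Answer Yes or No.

Total = 90 ≥ 90: provided.
Neighbor 1 (pledges 50, payoff 77): dropping to 0 → total 40, payoff 0. No gain.
Neighbor 2 (pledges 40, payoff 87): dropping to 0 → total 50, payoff 0. No gain.
Neighbor 3 (pledges 0, payoff 127): pledging 20 → total 110, payoff 107. No gain.

Yes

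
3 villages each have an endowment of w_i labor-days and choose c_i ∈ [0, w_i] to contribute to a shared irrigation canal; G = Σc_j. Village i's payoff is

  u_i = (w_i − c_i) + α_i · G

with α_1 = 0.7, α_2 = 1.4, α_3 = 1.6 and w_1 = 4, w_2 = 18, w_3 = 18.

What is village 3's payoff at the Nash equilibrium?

57.6

∂u_i/∂c_i = α_i − 1, so village i contributes w_i if α_i > 1, else 0.
α_i > 1 for i ∈ {2, 3}; NE contributions (0, 18, 18), G = 36.
u_3 = (18 − 18) + 1.6·36 = 57.6.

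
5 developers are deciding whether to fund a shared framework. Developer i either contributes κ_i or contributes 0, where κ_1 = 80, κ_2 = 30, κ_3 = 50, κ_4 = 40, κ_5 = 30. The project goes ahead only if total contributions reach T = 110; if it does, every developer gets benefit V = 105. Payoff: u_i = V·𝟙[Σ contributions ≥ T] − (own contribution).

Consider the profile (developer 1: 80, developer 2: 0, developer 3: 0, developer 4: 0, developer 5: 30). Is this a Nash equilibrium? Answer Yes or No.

Yes

Total = 110 ≥ 110: provided.
Developer 1 (pledges 80, payoff 25): dropping to 0 → total 30, payoff 0. No gain.
Developer 2 (pledges 0, payoff 105): pledging 30 → total 140, payoff 75. No gain.
Developer 3 (pledges 0, payoff 105): pledging 50 → total 160, payoff 55. No gain.
Developer 4 (pledges 0, payoff 105): pledging 40 → total 150, payoff 65. No gain.
Developer 5 (pledges 30, payoff 75): dropping to 0 → total 80, payoff 0. No gain.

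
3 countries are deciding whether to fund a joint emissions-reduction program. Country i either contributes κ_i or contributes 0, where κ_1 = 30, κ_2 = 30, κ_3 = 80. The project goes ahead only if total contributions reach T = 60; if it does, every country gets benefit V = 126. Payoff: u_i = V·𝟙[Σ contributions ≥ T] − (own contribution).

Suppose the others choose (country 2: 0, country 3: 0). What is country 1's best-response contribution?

Others' total = 0. Even contributing 30 gives 30 < 60: no benefit either way.
Best response: 0.

0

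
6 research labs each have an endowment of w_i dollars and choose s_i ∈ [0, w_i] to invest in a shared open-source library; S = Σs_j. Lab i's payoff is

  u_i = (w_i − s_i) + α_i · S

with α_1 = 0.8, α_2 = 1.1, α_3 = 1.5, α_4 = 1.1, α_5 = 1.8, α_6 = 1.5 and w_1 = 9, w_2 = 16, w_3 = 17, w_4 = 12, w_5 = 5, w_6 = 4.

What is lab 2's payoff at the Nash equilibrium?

59.4

∂u_i/∂s_i = α_i − 1, so lab i contributes w_i if α_i > 1, else 0.
α_i > 1 for i ∈ {2, 3, 4, 5, 6}; NE contributions (0, 16, 17, 12, 5, 4), S = 54.
u_2 = (16 − 16) + 1.1·54 = 59.4.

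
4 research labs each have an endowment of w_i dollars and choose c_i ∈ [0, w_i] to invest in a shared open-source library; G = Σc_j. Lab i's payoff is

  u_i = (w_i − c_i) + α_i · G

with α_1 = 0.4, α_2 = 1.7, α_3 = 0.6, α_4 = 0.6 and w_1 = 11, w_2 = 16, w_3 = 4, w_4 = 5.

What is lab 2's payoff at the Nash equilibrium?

∂u_i/∂c_i = α_i − 1, so lab i contributes w_i if α_i > 1, else 0.
α_i > 1 for i ∈ {2}; NE contributions (0, 16, 0, 0), G = 16.
u_2 = (16 − 16) + 1.7·16 = 27.2.

27.2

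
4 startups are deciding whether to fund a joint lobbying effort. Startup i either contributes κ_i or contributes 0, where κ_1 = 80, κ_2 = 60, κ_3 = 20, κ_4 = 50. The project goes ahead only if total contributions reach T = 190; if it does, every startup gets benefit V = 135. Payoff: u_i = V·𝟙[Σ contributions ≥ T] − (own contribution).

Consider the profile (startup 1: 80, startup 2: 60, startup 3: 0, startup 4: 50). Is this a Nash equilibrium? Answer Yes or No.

Yes

Total = 190 ≥ 190: provided.
Startup 1 (pledges 80, payoff 55): dropping to 0 → total 110, payoff 0. No gain.
Startup 2 (pledges 60, payoff 75): dropping to 0 → total 130, payoff 0. No gain.
Startup 3 (pledges 0, payoff 135): pledging 20 → total 210, payoff 115. No gain.
Startup 4 (pledges 50, payoff 85): dropping to 0 → total 140, payoff 0. No gain.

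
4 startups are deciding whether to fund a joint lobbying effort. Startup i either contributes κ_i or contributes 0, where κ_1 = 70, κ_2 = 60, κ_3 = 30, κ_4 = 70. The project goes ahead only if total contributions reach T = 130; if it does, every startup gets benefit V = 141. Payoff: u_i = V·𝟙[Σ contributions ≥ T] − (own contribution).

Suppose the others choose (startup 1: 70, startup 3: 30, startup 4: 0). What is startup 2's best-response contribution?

Others' total = 100. Contributing 60 brings total to 160 ≥ 130: gain V − κ_2 = 81.
Best response: 60.

60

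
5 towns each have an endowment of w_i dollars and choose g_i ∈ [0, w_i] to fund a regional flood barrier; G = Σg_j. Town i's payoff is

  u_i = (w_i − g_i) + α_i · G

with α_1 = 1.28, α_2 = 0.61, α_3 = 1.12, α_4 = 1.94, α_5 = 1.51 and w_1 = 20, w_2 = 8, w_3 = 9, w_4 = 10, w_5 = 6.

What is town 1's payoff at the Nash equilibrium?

57.6

∂u_i/∂g_i = α_i − 1, so town i contributes w_i if α_i > 1, else 0.
α_i > 1 for i ∈ {1, 3, 4, 5}; NE contributions (20, 0, 9, 10, 6), G = 45.
u_1 = (20 − 20) + 1.28·45 = 57.6.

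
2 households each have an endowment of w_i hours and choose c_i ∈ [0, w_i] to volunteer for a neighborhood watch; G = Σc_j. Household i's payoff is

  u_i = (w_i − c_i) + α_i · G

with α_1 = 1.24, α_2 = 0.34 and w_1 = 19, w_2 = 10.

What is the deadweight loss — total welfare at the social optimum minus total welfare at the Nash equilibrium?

5.8

∂u_i/∂c_i = α_i − 1, so household i contributes w_i if α_i > 1, else 0.
α_i > 1 for i ∈ {1}; NE contributions (19, 0), G = 19.
W^NE = Σw_i − G^NE + (Σα_i)·G^NE = 29 + 0.58·19 = 40.02.
Planner: ∂(Σu_j)/∂c_i = Σα_j − 1 = 0.58 > 0, so everyone contributes w_i; G^SO = 29, W^SO = 29 + 0.58·29 = 45.82.
Deadweight loss = 5.8.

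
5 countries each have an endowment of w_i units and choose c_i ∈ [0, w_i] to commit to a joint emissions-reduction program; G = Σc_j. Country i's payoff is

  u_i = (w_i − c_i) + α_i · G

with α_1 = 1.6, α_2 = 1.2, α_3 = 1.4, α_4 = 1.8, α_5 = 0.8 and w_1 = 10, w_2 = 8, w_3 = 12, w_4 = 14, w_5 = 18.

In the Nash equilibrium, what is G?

∂u_i/∂c_i = α_i − 1, so country i contributes w_i if α_i > 1, else 0.
α_i > 1 for i ∈ {1, 2, 3, 4}; NE contributions (10, 8, 12, 14, 0), G = 44.

44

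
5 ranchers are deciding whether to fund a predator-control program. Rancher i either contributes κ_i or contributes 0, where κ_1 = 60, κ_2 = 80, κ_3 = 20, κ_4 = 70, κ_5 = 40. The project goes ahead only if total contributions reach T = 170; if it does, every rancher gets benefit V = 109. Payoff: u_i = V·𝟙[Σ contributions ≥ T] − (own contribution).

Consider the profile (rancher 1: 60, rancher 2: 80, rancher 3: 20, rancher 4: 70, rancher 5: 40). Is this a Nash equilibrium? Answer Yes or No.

Total = 270 ≥ 170: provided.
Rancher 1 (pledges 60, payoff 49): dropping to 0 → total 210, payoff 109. Profitable deviation.

No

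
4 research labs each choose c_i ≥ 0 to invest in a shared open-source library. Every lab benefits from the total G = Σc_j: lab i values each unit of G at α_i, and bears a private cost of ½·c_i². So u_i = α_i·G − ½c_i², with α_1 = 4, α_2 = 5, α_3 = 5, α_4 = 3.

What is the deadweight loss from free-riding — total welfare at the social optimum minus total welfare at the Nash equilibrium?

326.5

Lab i's FOC: ∂u_i/∂c_i = α_i − c_i = 0, so c_i* = α_i.
NE contributions = (4, 5, 5, 3); G = 17.
W^NE = (Σα)·G − ½Σα_i² = 17² − ½·75 = 251.5.
Planner sets c_i = Σα_j = 17 for every i, so G^SO = 4·17 = 68.
W^SO = (Σα)·G^SO − ½·4·(Σα)² = (4/2)·17² = 578.
Deadweight loss = W^SO − W^NE = 326.5.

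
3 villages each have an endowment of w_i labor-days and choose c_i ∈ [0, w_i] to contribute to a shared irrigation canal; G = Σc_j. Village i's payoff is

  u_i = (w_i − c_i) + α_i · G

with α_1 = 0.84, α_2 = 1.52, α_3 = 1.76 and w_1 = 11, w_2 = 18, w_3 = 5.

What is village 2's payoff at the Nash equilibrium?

∂u_i/∂c_i = α_i − 1, so village i contributes w_i if α_i > 1, else 0.
α_i > 1 for i ∈ {2, 3}; NE contributions (0, 18, 5), G = 23.
u_2 = (18 − 18) + 1.52·23 = 34.96.

34.96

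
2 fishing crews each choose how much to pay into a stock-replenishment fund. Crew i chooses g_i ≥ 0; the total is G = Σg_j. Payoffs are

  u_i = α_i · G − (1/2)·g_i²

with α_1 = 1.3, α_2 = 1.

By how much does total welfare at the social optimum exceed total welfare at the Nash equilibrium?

1.345

Crew i's FOC: ∂u_i/∂g_i = α_i − g_i = 0, so g_i* = α_i.
NE contributions = (1.3, 1); G = 2.3.
W^NE = (Σα)·G − ½Σα_i² = 2.3² − ½·2.69 = 3.945.
Planner sets g_i = Σα_j = 2.3 for every i, so G^SO = 2·2.3 = 4.6.
W^SO = (Σα)·G^SO − ½·2·(Σα)² = (2/2)·2.3² = 5.29.
Deadweight loss = W^SO − W^NE = 1.345.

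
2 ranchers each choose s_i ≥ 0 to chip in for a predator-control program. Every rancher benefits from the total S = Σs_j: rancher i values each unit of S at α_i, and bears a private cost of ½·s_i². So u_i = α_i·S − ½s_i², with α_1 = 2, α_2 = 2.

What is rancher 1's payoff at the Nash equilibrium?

6

Rancher i's FOC: ∂u_i/∂s_i = α_i − s_i = 0, so s_i* = α_i.
NE contributions = (2, 2); S = 4.
u_1 = α_1·S − ½·(s_1)² = 2·4 − ½·2² = 6.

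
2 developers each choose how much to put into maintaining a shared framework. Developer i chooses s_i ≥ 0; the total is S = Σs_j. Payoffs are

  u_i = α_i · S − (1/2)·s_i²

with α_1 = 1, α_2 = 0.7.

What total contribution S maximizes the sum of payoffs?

3.4

Planner FOC: ∂(Σu_j)/∂s_i = (Σα_j) − s_i = 0, so s_i^SO = Σα_j = 1.7 for every i; S^SO = 3.4.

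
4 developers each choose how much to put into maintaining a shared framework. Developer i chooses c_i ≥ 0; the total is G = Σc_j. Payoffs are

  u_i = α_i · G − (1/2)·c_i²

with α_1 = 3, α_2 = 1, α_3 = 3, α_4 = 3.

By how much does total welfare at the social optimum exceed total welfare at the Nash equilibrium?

114

Developer i's FOC: ∂u_i/∂c_i = α_i − c_i = 0, so c_i* = α_i.
NE contributions = (3, 1, 3, 3); G = 10.
W^NE = (Σα)·G − ½Σα_i² = 10² − ½·28 = 86.
Planner sets c_i = Σα_j = 10 for every i, so G^SO = 4·10 = 40.
W^SO = (Σα)·G^SO − ½·4·(Σα)² = (4/2)·10² = 200.
Deadweight loss = W^SO − W^NE = 114.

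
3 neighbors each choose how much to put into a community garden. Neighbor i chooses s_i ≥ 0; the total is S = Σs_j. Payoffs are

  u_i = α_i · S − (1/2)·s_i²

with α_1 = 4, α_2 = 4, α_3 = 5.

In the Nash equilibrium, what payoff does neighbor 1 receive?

Neighbor i's FOC: ∂u_i/∂s_i = α_i − s_i = 0, so s_i* = α_i.
NE contributions = (4, 4, 5); S = 13.
u_1 = α_1·S − ½·(s_1)² = 4·13 − ½·4² = 44.

44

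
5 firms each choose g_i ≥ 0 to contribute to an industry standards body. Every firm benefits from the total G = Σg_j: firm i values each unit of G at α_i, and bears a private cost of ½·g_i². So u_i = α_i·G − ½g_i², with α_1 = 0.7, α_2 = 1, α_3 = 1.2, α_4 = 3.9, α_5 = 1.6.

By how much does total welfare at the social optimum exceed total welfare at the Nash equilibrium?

Firm i's FOC: ∂u_i/∂g_i = α_i − g_i = 0, so g_i* = α_i.
NE contributions = (0.7, 1, 1.2, 3.9, 1.6); G = 8.4.
W^NE = (Σα)·G − ½Σα_i² = 8.4² − ½·20.7 = 60.21.
Planner sets g_i = Σα_j = 8.4 for every i, so G^SO = 5·8.4 = 42.
W^SO = (Σα)·G^SO − ½·5·(Σα)² = (5/2)·8.4² = 176.4.
Deadweight loss = W^SO − W^NE = 116.19.

116.19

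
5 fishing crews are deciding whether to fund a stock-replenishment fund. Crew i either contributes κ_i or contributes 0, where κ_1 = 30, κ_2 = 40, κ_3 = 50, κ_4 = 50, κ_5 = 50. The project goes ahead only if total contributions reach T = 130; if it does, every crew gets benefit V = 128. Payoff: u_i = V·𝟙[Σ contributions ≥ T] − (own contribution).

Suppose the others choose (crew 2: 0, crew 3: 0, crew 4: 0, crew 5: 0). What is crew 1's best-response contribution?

Others' total = 0. Even contributing 30 gives 30 < 130: no benefit either way.
Best response: 0.

0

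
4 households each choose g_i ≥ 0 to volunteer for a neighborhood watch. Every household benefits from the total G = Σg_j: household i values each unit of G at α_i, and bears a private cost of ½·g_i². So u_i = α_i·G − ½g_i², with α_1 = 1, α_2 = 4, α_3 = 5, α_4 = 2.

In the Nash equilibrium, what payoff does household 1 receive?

Household i's FOC: ∂u_i/∂g_i = α_i − g_i = 0, so g_i* = α_i.
NE contributions = (1, 4, 5, 2); G = 12.
u_1 = α_1·G − ½·(g_1)² = 1·12 − ½·1² = 11.5.

11.5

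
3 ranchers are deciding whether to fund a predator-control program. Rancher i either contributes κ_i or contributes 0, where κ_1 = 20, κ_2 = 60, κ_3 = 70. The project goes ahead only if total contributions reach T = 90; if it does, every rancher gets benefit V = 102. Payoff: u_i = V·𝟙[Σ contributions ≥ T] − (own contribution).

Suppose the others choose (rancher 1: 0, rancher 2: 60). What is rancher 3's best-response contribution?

Others' total = 60. Contributing 70 brings total to 130 ≥ 90: gain V − κ_3 = 32.
Best response: 70.

70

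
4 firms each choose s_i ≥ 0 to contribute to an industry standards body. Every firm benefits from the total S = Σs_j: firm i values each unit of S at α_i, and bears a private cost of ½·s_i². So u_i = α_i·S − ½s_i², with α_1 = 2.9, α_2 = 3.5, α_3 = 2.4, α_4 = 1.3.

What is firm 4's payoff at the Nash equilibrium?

12.285

Firm i's FOC: ∂u_i/∂s_i = α_i − s_i = 0, so s_i* = α_i.
NE contributions = (2.9, 3.5, 2.4, 1.3); S = 10.1.
u_4 = α_4·S − ½·(s_4)² = 1.3·10.1 − ½·1.3² = 12.285.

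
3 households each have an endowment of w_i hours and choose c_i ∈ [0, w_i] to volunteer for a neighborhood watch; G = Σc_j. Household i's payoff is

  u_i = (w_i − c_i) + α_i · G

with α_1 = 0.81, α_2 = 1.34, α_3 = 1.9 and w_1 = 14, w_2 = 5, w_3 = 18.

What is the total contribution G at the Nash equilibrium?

23

∂u_i/∂c_i = α_i − 1, so household i contributes w_i if α_i > 1, else 0.
α_i > 1 for i ∈ {2, 3}; NE contributions (0, 5, 18), G = 23.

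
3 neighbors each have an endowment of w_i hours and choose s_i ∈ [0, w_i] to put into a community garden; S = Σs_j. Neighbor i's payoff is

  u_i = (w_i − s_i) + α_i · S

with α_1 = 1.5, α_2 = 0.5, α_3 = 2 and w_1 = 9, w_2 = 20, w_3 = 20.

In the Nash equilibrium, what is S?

∂u_i/∂s_i = α_i − 1, so neighbor i contributes w_i if α_i > 1, else 0.
α_i > 1 for i ∈ {1, 3}; NE contributions (9, 0, 20), S = 29.

29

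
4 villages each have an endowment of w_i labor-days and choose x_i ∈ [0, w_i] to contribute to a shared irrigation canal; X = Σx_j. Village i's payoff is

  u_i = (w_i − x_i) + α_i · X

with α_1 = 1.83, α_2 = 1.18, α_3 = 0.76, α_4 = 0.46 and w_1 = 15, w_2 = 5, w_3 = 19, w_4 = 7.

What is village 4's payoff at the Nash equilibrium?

∂u_i/∂x_i = α_i − 1, so village i contributes w_i if α_i > 1, else 0.
α_i > 1 for i ∈ {1, 2}; NE contributions (15, 5, 0, 0), X = 20.
u_4 = (7 − 0) + 0.46·20 = 16.2.

16.2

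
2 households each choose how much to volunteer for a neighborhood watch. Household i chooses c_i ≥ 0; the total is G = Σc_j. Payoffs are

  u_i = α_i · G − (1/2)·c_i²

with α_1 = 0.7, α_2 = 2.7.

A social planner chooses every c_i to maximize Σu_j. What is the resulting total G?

Planner FOC: ∂(Σu_j)/∂c_i = (Σα_j) − c_i = 0, so c_i^SO = Σα_j = 3.4 for every i; G^SO = 6.8.

6.8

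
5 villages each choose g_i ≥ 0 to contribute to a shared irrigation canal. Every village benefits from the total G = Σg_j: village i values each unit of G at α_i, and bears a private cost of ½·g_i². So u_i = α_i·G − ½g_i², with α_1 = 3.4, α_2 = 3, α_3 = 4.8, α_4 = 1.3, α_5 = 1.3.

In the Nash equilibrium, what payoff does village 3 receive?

Village i's FOC: ∂u_i/∂g_i = α_i − g_i = 0, so g_i* = α_i.
NE contributions = (3.4, 3, 4.8, 1.3, 1.3); G = 13.8.
u_3 = α_3·G − ½·(g_3)² = 4.8·13.8 − ½·4.8² = 54.72.

54.72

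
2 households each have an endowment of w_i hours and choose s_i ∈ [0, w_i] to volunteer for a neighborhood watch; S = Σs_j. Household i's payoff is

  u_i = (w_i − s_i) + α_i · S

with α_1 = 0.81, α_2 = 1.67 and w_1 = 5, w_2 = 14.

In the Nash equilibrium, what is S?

∂u_i/∂s_i = α_i − 1, so household i contributes w_i if α_i > 1, else 0.
α_i > 1 for i ∈ {2}; NE contributions (0, 14), S = 14.

14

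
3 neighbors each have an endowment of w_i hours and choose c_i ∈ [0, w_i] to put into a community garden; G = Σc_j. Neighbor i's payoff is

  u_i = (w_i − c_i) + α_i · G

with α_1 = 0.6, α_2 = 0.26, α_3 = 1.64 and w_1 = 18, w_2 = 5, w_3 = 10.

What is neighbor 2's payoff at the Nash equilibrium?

∂u_i/∂c_i = α_i − 1, so neighbor i contributes w_i if α_i > 1, else 0.
α_i > 1 for i ∈ {3}; NE contributions (0, 0, 10), G = 10.
u_2 = (5 − 0) + 0.26·10 = 7.6.

7.6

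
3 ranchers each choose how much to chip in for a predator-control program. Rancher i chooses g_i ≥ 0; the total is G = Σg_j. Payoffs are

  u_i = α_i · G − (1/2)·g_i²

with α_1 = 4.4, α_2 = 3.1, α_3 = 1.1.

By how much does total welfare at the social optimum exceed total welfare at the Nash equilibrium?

52.07

Rancher i's FOC: ∂u_i/∂g_i = α_i − g_i = 0, so g_i* = α_i.
NE contributions = (4.4, 3.1, 1.1); G = 8.6.
W^NE = (Σα)·G − ½Σα_i² = 8.6² − ½·30.18 = 58.87.
Planner sets g_i = Σα_j = 8.6 for every i, so G^SO = 3·8.6 = 25.8.
W^SO = (Σα)·G^SO − ½·3·(Σα)² = (3/2)·8.6² = 110.94.
Deadweight loss = W^SO − W^NE = 52.07.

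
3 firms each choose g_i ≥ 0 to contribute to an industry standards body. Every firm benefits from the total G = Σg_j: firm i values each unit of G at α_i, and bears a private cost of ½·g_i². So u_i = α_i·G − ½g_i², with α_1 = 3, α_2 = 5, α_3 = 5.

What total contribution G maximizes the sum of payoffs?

39

Planner FOC: ∂(Σu_j)/∂g_i = (Σα_j) − g_i = 0, so g_i^SO = Σα_j = 13 for every i; G^SO = 39.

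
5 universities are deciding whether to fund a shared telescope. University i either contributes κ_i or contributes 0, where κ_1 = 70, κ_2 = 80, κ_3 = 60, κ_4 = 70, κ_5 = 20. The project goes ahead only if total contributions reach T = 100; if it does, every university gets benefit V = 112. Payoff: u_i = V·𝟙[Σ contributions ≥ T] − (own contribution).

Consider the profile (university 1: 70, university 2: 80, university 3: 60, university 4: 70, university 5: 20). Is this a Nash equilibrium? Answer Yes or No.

No

Total = 300 ≥ 100: provided.
University 1 (pledges 70, payoff 42): dropping to 0 → total 230, payoff 112. Profitable deviation.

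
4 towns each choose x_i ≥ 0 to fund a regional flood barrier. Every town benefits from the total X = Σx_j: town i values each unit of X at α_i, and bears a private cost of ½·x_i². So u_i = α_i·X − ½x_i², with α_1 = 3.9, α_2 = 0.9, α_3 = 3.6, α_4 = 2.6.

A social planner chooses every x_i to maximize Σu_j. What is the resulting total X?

44

Planner FOC: ∂(Σu_j)/∂x_i = (Σα_j) − x_i = 0, so x_i^SO = Σα_j = 11 for every i; X^SO = 44.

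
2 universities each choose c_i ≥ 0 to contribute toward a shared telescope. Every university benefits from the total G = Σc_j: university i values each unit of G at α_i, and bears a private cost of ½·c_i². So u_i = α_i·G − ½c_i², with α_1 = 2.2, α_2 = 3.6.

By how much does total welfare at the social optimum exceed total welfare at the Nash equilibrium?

University i's FOC: ∂u_i/∂c_i = α_i − c_i = 0, so c_i* = α_i.
NE contributions = (2.2, 3.6); G = 5.8.
W^NE = (Σα)·G − ½Σα_i² = 5.8² − ½·17.8 = 24.74.
Planner sets c_i = Σα_j = 5.8 for every i, so G^SO = 2·5.8 = 11.6.
W^SO = (Σα)·G^SO − ½·2·(Σα)² = (2/2)·5.8² = 33.64.
Deadweight loss = W^SO − W^NE = 8.9.

8.9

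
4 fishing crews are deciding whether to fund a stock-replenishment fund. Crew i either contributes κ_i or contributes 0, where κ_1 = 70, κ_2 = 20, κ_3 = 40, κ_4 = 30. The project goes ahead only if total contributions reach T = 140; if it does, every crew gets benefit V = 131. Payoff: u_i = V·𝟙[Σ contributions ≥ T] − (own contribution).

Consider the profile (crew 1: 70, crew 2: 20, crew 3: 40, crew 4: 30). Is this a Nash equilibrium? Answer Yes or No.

Total = 160 ≥ 140: provided.
Crew 1 (pledges 70, payoff 61): dropping to 0 → total 90, payoff 0. No gain.
Crew 2 (pledges 20, payoff 111): dropping to 0 → total 140, payoff 131. Profitable deviation.

No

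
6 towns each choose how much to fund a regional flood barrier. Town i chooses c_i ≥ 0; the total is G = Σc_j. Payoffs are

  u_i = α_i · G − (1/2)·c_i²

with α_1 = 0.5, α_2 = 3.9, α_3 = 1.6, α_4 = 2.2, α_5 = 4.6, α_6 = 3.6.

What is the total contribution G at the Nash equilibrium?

Town i's FOC: ∂u_i/∂c_i = α_i − c_i = 0, so c_i* = α_i.
NE contributions = (0.5, 3.9, 1.6, 2.2, 4.6, 3.6); G = 16.4.

16.4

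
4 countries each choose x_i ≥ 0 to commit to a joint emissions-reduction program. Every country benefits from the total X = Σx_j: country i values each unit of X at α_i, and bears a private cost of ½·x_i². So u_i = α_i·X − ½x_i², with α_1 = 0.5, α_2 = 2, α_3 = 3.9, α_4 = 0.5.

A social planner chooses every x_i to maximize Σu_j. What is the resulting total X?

27.6

Planner FOC: ∂(Σu_j)/∂x_i = (Σα_j) − x_i = 0, so x_i^SO = Σα_j = 6.9 for every i; X^SO = 27.6.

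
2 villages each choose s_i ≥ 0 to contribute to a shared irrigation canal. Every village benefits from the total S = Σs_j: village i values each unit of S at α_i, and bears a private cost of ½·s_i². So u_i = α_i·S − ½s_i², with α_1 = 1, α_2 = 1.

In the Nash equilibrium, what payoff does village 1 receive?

1.5

Village i's FOC: ∂u_i/∂s_i = α_i − s_i = 0, so s_i* = α_i.
NE contributions = (1, 1); S = 2.
u_1 = α_1·S − ½·(s_1)² = 1·2 − ½·1² = 1.5.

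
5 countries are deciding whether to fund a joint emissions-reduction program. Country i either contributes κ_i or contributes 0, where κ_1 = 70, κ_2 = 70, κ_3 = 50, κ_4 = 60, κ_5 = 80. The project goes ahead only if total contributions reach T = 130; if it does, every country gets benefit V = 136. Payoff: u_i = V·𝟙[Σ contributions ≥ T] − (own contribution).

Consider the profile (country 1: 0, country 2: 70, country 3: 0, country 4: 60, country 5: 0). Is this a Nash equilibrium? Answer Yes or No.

Total = 130 ≥ 130: provided.
Country 1 (pledges 0, payoff 136): pledging 70 → total 200, payoff 66. No gain.
Country 2 (pledges 70, payoff 66): dropping to 0 → total 60, payoff 0. No gain.
Country 3 (pledges 0, payoff 136): pledging 50 → total 180, payoff 86. No gain.
Country 4 (pledges 60, payoff 76): dropping to 0 → total 70, payoff 0. No gain.
Country 5 (pledges 0, payoff 136): pledging 80 → total 210, payoff 56. No gain.

Yes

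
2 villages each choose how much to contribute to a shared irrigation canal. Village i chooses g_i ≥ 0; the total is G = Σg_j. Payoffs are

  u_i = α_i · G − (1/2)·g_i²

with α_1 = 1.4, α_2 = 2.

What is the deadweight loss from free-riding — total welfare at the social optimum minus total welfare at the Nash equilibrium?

2.98

Village i's FOC: ∂u_i/∂g_i = α_i − g_i = 0, so g_i* = α_i.
NE contributions = (1.4, 2); G = 3.4.
W^NE = (Σα)·G − ½Σα_i² = 3.4² − ½·5.96 = 8.58.
Planner sets g_i = Σα_j = 3.4 for every i, so G^SO = 2·3.4 = 6.8.
W^SO = (Σα)·G^SO − ½·2·(Σα)² = (2/2)·3.4² = 11.56.
Deadweight loss = W^SO − W^NE = 2.98.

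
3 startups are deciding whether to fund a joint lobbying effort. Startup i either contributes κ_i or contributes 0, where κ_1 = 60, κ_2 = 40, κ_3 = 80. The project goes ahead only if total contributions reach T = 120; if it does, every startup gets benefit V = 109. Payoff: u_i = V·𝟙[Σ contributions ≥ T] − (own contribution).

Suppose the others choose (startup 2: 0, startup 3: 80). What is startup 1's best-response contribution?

Others' total = 80. Contributing 60 brings total to 140 ≥ 120: gain V − κ_1 = 49.
Best response: 60.

60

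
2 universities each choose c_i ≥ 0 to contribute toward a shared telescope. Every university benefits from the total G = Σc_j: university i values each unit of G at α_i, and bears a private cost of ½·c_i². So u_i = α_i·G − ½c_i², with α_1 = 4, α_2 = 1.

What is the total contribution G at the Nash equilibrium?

University i's FOC: ∂u_i/∂c_i = α_i − c_i = 0, so c_i* = α_i.
NE contributions = (4, 1); G = 5.

5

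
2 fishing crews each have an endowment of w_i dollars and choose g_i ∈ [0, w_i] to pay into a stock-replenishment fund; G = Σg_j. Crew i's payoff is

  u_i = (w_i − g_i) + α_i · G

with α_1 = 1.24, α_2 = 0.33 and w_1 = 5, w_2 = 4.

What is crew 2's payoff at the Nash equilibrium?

∂u_i/∂g_i = α_i − 1, so crew i contributes w_i if α_i > 1, else 0.
α_i > 1 for i ∈ {1}; NE contributions (5, 0), G = 5.
u_2 = (4 − 0) + 0.33·5 = 5.65.

5.65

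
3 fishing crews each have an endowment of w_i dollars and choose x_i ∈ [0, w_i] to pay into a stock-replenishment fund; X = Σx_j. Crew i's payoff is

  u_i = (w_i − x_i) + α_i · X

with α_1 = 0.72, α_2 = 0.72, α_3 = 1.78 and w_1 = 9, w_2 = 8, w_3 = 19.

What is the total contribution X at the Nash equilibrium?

∂u_i/∂x_i = α_i − 1, so crew i contributes w_i if α_i > 1, else 0.
α_i > 1 for i ∈ {3}; NE contributions (0, 0, 19), X = 19.

19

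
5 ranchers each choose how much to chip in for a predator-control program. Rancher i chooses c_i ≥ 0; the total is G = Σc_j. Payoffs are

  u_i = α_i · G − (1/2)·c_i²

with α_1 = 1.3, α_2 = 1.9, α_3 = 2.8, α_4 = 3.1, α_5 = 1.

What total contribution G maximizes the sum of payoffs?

50.5

Planner FOC: ∂(Σu_j)/∂c_i = (Σα_j) − c_i = 0, so c_i^SO = Σα_j = 10.1 for every i; G^SO = 50.5.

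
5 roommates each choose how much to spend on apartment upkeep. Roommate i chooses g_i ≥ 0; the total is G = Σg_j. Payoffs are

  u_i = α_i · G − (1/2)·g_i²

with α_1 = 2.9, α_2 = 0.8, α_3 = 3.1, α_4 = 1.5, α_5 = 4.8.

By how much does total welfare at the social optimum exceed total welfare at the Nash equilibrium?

279.39

Roommate i's FOC: ∂u_i/∂g_i = α_i − g_i = 0, so g_i* = α_i.
NE contributions = (2.9, 0.8, 3.1, 1.5, 4.8); G = 13.1.
W^NE = (Σα)·G − ½Σα_i² = 13.1² − ½·43.95 = 149.635.
Planner sets g_i = Σα_j = 13.1 for every i, so G^SO = 5·13.1 = 65.5.
W^SO = (Σα)·G^SO − ½·5·(Σα)² = (5/2)·13.1² = 429.025.
Deadweight loss = W^SO − W^NE = 279.39.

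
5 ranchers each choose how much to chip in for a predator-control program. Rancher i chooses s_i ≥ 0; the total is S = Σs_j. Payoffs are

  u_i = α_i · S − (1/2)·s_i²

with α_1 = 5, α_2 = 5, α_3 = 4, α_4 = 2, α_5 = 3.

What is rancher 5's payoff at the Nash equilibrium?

Rancher i's FOC: ∂u_i/∂s_i = α_i − s_i = 0, so s_i* = α_i.
NE contributions = (5, 5, 4, 2, 3); S = 19.
u_5 = α_5·S − ½·(s_5)² = 3·19 − ½·3² = 52.5.

52.5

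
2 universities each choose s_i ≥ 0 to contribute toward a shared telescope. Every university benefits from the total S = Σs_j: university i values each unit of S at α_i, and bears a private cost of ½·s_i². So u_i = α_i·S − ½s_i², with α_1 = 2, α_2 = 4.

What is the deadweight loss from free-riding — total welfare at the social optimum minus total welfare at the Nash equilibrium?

University i's FOC: ∂u_i/∂s_i = α_i − s_i = 0, so s_i* = α_i.
NE contributions = (2, 4); S = 6.
W^NE = (Σα)·S − ½Σα_i² = 6² − ½·20 = 26.
Planner sets s_i = Σα_j = 6 for every i, so S^SO = 2·6 = 12.
W^SO = (Σα)·S^SO − ½·2·(Σα)² = (2/2)·6² = 36.
Deadweight loss = W^SO − W^NE = 10.

10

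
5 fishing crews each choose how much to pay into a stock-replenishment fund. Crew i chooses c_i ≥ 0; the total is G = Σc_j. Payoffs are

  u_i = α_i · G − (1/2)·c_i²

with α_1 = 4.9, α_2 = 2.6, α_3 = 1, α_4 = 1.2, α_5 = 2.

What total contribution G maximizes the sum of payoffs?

Planner FOC: ∂(Σu_j)/∂c_i = (Σα_j) − c_i = 0, so c_i^SO = Σα_j = 11.7 for every i; G^SO = 58.5.

58.5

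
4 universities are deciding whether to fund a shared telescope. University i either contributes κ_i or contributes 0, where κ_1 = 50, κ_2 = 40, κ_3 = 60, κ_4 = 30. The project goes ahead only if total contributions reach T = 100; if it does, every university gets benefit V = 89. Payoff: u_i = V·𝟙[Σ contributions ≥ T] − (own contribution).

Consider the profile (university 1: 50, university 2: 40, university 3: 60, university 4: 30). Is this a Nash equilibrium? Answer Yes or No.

No

Total = 180 ≥ 100: provided.
University 1 (pledges 50, payoff 39): dropping to 0 → total 130, payoff 89. Profitable deviation.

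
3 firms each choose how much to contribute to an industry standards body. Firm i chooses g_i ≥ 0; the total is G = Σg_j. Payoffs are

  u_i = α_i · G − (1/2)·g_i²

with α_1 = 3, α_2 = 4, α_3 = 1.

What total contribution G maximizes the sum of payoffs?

Planner FOC: ∂(Σu_j)/∂g_i = (Σα_j) − g_i = 0, so g_i^SO = Σα_j = 8 for every i; G^SO = 24.

24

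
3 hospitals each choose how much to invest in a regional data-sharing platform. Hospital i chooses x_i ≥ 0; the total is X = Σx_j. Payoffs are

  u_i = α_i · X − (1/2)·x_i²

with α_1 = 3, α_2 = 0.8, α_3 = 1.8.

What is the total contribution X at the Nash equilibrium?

5.6

Hospital i's FOC: ∂u_i/∂x_i = α_i − x_i = 0, so x_i* = α_i.
NE contributions = (3, 0.8, 1.8); X = 5.6.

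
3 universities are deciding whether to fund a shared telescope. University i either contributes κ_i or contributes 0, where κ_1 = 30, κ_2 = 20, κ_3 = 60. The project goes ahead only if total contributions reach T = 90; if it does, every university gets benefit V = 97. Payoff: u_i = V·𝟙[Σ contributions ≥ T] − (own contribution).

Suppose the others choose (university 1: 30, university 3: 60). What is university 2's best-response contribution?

Others' total = 90 ≥ 90; contributing adds cost 20 for no extra benefit.
Best response: 0.

0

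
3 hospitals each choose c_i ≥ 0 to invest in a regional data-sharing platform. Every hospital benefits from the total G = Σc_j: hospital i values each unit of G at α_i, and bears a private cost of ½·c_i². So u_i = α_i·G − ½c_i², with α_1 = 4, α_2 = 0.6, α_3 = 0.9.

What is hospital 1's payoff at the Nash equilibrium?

Hospital i's FOC: ∂u_i/∂c_i = α_i − c_i = 0, so c_i* = α_i.
NE contributions = (4, 0.6, 0.9); G = 5.5.
u_1 = α_1·G − ½·(c_1)² = 4·5.5 − ½·4² = 14.

14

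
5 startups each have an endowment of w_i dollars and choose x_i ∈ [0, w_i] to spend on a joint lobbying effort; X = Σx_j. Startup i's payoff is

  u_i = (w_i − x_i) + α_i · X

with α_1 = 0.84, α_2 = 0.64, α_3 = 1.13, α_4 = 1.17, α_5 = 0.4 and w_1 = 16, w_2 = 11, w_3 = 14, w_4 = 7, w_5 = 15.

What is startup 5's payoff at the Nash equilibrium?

23.4

∂u_i/∂x_i = α_i − 1, so startup i contributes w_i if α_i > 1, else 0.
α_i > 1 for i ∈ {3, 4}; NE contributions (0, 0, 14, 7, 0), X = 21.
u_5 = (15 − 0) + 0.4·21 = 23.4.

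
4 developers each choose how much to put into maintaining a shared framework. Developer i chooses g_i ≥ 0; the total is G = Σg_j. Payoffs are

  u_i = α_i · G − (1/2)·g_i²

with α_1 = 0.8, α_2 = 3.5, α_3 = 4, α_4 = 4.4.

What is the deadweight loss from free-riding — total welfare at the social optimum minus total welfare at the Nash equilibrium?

185.415

Developer i's FOC: ∂u_i/∂g_i = α_i − g_i = 0, so g_i* = α_i.
NE contributions = (0.8, 3.5, 4, 4.4); G = 12.7.
W^NE = (Σα)·G − ½Σα_i² = 12.7² − ½·48.25 = 137.165.
Planner sets g_i = Σα_j = 12.7 for every i, so G^SO = 4·12.7 = 50.8.
W^SO = (Σα)·G^SO − ½·4·(Σα)² = (4/2)·12.7² = 322.58.
Deadweight loss = W^SO − W^NE = 185.415.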